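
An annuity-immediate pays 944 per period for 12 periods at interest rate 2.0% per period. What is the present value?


PV = PMT * (1 - (1+i)^(-n)) / i
= 944 * (1 - (1+0.02)^(-12)) / 0.02
= 944 * (1 - 0.788493) / 0.02
= 944 * 10.575341
= 9983.1221


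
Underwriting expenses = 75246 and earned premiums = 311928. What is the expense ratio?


Expense ratio = expenses / premiums
= 75246 / 311928
= 0.2412


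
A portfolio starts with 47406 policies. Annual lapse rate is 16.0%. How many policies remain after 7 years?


remaining = initial * (1 - lapse)^years
= 47406 * (1 - 0.16)^7
= 47406 * 0.29509
= 13989.053


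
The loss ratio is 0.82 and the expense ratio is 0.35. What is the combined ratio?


Combined ratio = loss ratio + expense ratio
= 0.82 + 0.35
= 1.17


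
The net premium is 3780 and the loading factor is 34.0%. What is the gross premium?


Gross = net * (1 + loading)
= 3780 * (1 + 0.34)
= 3780 * 1.34
= 5065.2


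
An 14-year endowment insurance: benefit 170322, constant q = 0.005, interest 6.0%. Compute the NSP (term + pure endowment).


Term component = 7699.5202
Pure endowment = 14_p_x * v^14 * benefit = 0.93223 * 0.442301 * 170322 = 70228.2368
NSP = 77927.7571


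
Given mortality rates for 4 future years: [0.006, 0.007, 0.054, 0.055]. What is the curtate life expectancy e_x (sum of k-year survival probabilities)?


e_x = sum_{k=1}^{n} k_p_x
k_p_x values:
  1_p_x = 0.994
  2_p_x = 0.987042
  3_p_x = 0.933742
  4_p_x = 0.882386
e_x = 3.7972


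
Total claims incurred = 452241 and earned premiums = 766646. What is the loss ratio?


Loss ratio = claims / premiums
= 452241 / 766646
= 0.5899


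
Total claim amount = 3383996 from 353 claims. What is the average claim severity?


severity = total / number
= 3383996 / 353
= 9586.3909


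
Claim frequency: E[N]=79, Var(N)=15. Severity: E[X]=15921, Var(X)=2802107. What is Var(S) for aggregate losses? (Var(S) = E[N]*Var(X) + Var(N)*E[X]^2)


Var(S) = E[N]*Var(X) + Var(N)*E[X]^2
= 79*2802107 + 15*15921^2
= 221366453 + 3802173615
= 4.0235e+09


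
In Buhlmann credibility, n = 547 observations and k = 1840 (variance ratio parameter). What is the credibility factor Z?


Z = n / (n + k)
= 547 / (547 + 1840)
= 547 / 2387
= 0.2292


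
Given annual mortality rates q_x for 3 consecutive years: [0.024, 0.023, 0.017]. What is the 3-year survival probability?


p_k = 1 - q_k for each year
Survival = product of (1 - q_k)
= 0.976 * 0.977 * 0.983
= 0.9373


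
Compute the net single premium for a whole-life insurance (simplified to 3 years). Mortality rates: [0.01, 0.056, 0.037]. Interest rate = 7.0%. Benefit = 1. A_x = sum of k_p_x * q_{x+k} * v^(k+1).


v = 0.934579
Year 0: k_p_x=1.0, q=0.01, term=0.009346
Year 1: k_p_x=0.99, q=0.056, term=0.048423
Year 2: k_p_x=0.93456, q=0.037, term=0.028227
A_x = 0.086


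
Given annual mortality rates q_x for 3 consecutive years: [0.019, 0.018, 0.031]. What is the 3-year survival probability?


p_k = 1 - q_k for each year
Survival = product of (1 - q_k)
= 0.981 * 0.982 * 0.969
= 0.9335


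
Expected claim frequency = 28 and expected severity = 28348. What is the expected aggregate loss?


E[S] = E[N] * E[X]
= 28 * 28348
= 793744


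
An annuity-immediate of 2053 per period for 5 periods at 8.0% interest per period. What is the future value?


FV = PMT * ((1+i)^n - 1) / i
= 2053 * ((1.08)^5 - 1) / 0.08
= 2053 * (1.469328 - 1) / 0.08
= 12044.1318


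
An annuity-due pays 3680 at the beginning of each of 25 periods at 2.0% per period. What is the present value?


PV_due = PMT * (1-(1+i)^(-n))/i * (1+i)
PV_immediate = 71846.3198
PV_due = 71846.3198 * 1.02
= 73283.2462


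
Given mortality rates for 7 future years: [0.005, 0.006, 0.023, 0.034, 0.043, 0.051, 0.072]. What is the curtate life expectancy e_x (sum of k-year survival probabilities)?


e_x = sum_{k=1}^{n} k_p_x
k_p_x values:
  1_p_x = 0.995
  2_p_x = 0.98903
  3_p_x = 0.966282
  4_p_x = 0.933429
  5_p_x = 0.893291
  6_p_x = 0.847733
  7_p_x = 0.786697
e_x = 6.4115


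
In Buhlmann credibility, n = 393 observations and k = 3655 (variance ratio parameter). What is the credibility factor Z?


Z = n / (n + k)
= 393 / (393 + 3655)
= 393 / 4048
= 0.0971


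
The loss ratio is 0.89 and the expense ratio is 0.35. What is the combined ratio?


Combined ratio = loss ratio + expense ratio
= 0.89 + 0.35
= 1.24


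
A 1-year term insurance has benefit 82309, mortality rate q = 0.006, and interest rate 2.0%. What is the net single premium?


NSP = benefit * q * v
v = 1/(1+i) = 0.980392
NSP = 82309 * 0.006 * 0.980392
= 484.1706


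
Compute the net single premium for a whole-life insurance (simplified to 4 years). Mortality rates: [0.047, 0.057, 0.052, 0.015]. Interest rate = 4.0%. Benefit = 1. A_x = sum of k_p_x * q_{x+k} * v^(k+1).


v = 0.961538
Year 0: k_p_x=1.0, q=0.047, term=0.045192
Year 1: k_p_x=0.953, q=0.057, term=0.050223
Year 2: k_p_x=0.898679, q=0.052, term=0.041544
Year 3: k_p_x=0.851948, q=0.015, term=0.010924
A_x = 0.1479


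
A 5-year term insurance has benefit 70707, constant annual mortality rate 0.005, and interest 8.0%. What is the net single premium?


NSP = benefit * sum_{k=0}^{n-1} k_p_x * q * v^(k+1)
With constant q=0.005, v=0.925926
Sum = 0.01978
NSP = 70707 * 0.01978
= 1398.5931


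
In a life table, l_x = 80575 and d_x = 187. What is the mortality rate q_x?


q_x = d_x / l_x
= 187 / 80575
= 0.0023


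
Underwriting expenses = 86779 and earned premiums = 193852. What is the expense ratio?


Expense ratio = expenses / premiums
= 86779 / 193852
= 0.4477


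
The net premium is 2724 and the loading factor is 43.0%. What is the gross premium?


Gross = net * (1 + loading)
= 2724 * (1 + 0.43)
= 2724 * 1.43
= 3895.32


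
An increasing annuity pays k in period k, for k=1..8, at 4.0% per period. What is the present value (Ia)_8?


(Ia)_n = sum_{k=1}^{n} k * v^k, v = 1/(1+i)
v = 0.961538
Sum computed term by term:
(Ia)_8 = 28.9133


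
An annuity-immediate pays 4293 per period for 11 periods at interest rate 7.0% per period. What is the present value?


PV = PMT * (1 - (1+i)^(-n)) / i
= 4293 * (1 - (1+0.07)^(-11)) / 0.07
= 4293 * (1 - 0.475093) / 0.07
= 4293 * 7.498674
= 32191.8089


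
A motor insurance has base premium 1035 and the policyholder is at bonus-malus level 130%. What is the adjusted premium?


adjusted = base * BM_level / 100
= 1035 * 130 / 100
= 1035 * 1.3
= 1345.5


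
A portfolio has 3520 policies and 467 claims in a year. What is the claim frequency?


frequency = claims / policies
= 467 / 3520
= 0.1327


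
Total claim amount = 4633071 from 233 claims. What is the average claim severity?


severity = total / number
= 4633071 / 233
= 19884.4249


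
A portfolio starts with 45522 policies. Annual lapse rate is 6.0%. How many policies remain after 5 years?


remaining = initial * (1 - lapse)^years
= 45522 * (1 - 0.06)^5
= 45522 * 0.733904
= 33408.7789


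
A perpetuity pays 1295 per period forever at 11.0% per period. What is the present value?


PV = PMT / i
= 1295 / 0.11
= 11772.7273


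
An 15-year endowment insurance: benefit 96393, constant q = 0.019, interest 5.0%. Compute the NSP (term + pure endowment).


Term component = 16967.849
Pure endowment = 15_p_x * v^15 * benefit = 0.749955 * 0.481017 * 96393 = 34772.9168
NSP = 51740.7658


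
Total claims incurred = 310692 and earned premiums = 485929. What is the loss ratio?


Loss ratio = claims / premiums
= 310692 / 485929
= 0.6394


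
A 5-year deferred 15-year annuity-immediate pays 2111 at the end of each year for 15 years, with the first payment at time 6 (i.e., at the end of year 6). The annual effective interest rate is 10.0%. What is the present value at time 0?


PV at time 5 of the 15-year annuity-immediate:
a_n = 2111 * (1-(1+0.1)^(-15))/0.1 = 16056.4338
Discount back 5 years to time 0:
PV = 16056.4338 * (1+0.1)^(-5)
= 16056.4338 * 0.620921
= 9969.7821


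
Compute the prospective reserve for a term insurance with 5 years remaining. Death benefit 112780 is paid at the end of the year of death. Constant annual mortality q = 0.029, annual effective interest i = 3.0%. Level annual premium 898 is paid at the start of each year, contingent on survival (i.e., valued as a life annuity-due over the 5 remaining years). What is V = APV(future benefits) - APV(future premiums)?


v = 1/(1+i) = 0.970874
APV(future benefits) per unit = sum_{k=0}^{4} k_p_x * q * v^(k+1) = 0.125547
APV(future benefits) = 112780 * 0.125547 = 14159.1403
Life annuity-due factor ä_{x:5} = sum_{k=0}^{4} k_p_x * v^k = 4.459067
APV(future premiums) = 898 * 4.459067 = 4004.2424
V = 14159.1403 - 4004.2424
= 10154.8979


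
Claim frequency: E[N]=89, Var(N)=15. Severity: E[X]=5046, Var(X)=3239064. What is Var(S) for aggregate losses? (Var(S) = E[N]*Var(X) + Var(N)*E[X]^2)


Var(S) = E[N]*Var(X) + Var(N)*E[X]^2
= 89*3239064 + 15*5046^2
= 288276696 + 381931740
= 6.7021e+08


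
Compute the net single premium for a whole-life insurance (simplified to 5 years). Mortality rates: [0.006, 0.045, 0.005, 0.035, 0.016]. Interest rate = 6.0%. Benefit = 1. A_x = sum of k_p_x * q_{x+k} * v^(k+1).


v = 0.943396
Year 0: k_p_x=1.0, q=0.006, term=0.00566
Year 1: k_p_x=0.994, q=0.045, term=0.03981
Year 2: k_p_x=0.94927, q=0.005, term=0.003985
Year 3: k_p_x=0.944524, q=0.035, term=0.026185
Year 4: k_p_x=0.911465, q=0.016, term=0.010898
A_x = 0.0865


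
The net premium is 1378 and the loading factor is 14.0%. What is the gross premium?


Gross = net * (1 + loading)
= 1378 * (1 + 0.14)
= 1378 * 1.14
= 1570.92


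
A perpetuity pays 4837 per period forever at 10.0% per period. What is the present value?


PV = PMT / i
= 4837 / 0.1
= 48370.0


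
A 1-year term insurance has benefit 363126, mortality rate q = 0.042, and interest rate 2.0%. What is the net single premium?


NSP = benefit * q * v
v = 1/(1+i) = 0.980392
NSP = 363126 * 0.042 * 0.980392
= 14952.2471


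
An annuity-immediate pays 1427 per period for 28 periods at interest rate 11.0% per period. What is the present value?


PV = PMT * (1 - (1+i)^(-n)) / i
= 1427 * (1 - (1+0.11)^(-28)) / 0.11
= 1427 * (1 - 0.053822) / 0.11
= 1427 * 8.601622
= 12274.5144


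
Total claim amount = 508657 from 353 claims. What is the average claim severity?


severity = total / number
= 508657 / 353
= 1440.9547


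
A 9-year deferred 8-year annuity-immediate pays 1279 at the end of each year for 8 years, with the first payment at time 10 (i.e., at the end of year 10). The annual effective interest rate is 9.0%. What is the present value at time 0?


PV at time 9 of the 8-year annuity-immediate:
a_n = 1279 * (1-(1+0.09)^(-8))/0.09 = 7079.0336
Discount back 9 years to time 0:
PV = 7079.0336 * (1+0.09)^(-9)
= 7079.0336 * 0.460428
= 3259.3837


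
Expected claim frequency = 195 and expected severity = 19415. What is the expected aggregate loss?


E[S] = E[N] * E[X]
= 195 * 19415
= 3.7859e+06


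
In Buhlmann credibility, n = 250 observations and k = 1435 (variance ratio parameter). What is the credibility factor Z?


Z = n / (n + k)
= 250 / (250 + 1435)
= 250 / 1685
= 0.1484


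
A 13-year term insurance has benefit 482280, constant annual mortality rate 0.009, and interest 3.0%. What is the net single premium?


NSP = benefit * sum_{k=0}^{n-1} k_p_x * q * v^(k+1)
With constant q=0.009, v=0.970874
Sum = 0.091052
NSP = 482280 * 0.091052
= 43912.3227


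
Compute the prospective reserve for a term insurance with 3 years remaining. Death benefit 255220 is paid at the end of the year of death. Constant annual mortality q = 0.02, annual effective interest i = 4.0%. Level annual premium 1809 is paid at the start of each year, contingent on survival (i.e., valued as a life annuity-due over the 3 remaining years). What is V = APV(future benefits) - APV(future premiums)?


v = 1/(1+i) = 0.961538
APV(future benefits) per unit = sum_{k=0}^{2} k_p_x * q * v^(k+1) = 0.054428
APV(future benefits) = 255220 * 0.054428 = 13891.092
Life annuity-due factor ä_{x:3} = sum_{k=0}^{2} k_p_x * v^k = 2.830251
APV(future premiums) = 1809 * 2.830251 = 5119.9249
V = 13891.092 - 5119.9249
= 8771.167


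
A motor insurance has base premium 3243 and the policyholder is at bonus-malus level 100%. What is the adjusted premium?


adjusted = base * BM_level / 100
= 3243 * 100 / 100
= 3243 * 1.0
= 3243.0


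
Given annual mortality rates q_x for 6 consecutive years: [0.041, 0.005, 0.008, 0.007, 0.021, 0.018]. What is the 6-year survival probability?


p_k = 1 - q_k for each year
Survival = product of (1 - q_k)
= 0.959 * 0.995 * 0.992 * 0.993 * 0.979 * 0.982
= 0.9036


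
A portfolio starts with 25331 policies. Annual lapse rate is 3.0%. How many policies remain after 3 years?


remaining = initial * (1 - lapse)^years
= 25331 * (1 - 0.03)^3
= 25331 * 0.912673
= 23118.9198


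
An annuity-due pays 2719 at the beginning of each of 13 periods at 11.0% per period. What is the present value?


PV_due = PMT * (1-(1+i)^(-n))/i * (1+i)
PV_immediate = 18352.8976
PV_due = 18352.8976 * 1.11
= 20371.7164


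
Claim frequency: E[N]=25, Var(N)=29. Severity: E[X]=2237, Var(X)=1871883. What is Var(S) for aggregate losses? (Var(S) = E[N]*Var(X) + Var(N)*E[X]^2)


Var(S) = E[N]*Var(X) + Var(N)*E[X]^2
= 25*1871883 + 29*2237^2
= 46797075 + 145120901
= 1.9192e+08


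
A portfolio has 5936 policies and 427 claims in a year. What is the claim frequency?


frequency = claims / policies
= 427 / 5936
= 0.0719


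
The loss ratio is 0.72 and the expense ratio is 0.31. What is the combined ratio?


Combined ratio = loss ratio + expense ratio
= 0.72 + 0.31
= 1.03


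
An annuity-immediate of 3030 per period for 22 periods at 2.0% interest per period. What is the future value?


FV = PMT * ((1+i)^n - 1) / i
= 3030 * ((1.02)^22 - 1) / 0.02
= 3030 * (1.54598 - 1) / 0.02
= 82715.9201


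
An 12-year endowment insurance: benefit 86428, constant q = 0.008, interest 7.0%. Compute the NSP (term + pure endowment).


Term component = 5290.1631
Pure endowment = 12_p_x * v^12 * benefit = 0.908113 * 0.444012 * 86428 = 34848.9098
NSP = 40139.0729


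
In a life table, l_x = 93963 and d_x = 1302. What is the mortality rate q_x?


q_x = d_x / l_x
= 1302 / 93963
= 0.0139


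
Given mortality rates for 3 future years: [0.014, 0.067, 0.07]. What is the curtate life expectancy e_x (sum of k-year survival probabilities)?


e_x = sum_{k=1}^{n} k_p_x
k_p_x values:
  1_p_x = 0.986
  2_p_x = 0.919938
  3_p_x = 0.855542
e_x = 2.7615


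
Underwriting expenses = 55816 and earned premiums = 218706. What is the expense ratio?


Expense ratio = expenses / premiums
= 55816 / 218706
= 0.2552


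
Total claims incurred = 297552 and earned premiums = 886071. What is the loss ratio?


Loss ratio = claims / premiums
= 297552 / 886071
= 0.3358


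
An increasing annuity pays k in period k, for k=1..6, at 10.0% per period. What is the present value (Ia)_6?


(Ia)_n = sum_{k=1}^{n} k * v^k, v = 1/(1+i)
v = 0.909091
Sum computed term by term:
(Ia)_6 = 14.0394


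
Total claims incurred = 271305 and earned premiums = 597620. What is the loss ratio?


Loss ratio = claims / premiums
= 271305 / 597620
= 0.454


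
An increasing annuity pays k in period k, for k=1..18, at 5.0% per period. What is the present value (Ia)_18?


(Ia)_n = sum_{k=1}^{n} k * v^k, v = 1/(1+i)
v = 0.952381
Sum computed term by term:
(Ia)_18 = 95.8939


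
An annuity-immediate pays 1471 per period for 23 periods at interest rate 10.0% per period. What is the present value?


PV = PMT * (1 - (1+i)^(-n)) / i
= 1471 * (1 - (1+0.1)^(-23)) / 0.1
= 1471 * (1 - 0.111678) / 0.1
= 1471 * 8.883218
= 13067.2143


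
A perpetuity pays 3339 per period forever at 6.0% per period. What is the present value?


PV = PMT / i
= 3339 / 0.06
= 55650.0


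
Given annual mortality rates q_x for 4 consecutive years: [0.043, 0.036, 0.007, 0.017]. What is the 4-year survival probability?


p_k = 1 - q_k for each year
Survival = product of (1 - q_k)
= 0.957 * 0.964 * 0.993 * 0.983
= 0.9005


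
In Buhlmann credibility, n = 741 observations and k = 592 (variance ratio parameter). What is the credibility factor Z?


Z = n / (n + k)
= 741 / (741 + 592)
= 741 / 1333
= 0.5559


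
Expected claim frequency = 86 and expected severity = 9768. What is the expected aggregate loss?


E[S] = E[N] * E[X]
= 86 * 9768
= 840048


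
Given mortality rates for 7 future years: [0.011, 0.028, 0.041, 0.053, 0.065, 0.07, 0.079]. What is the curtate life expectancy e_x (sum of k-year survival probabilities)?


e_x = sum_{k=1}^{n} k_p_x
k_p_x values:
  1_p_x = 0.989
  2_p_x = 0.961308
  3_p_x = 0.921894
  4_p_x = 0.873034
  5_p_x = 0.816287
  6_p_x = 0.759147
  7_p_x = 0.699174
e_x = 6.0198


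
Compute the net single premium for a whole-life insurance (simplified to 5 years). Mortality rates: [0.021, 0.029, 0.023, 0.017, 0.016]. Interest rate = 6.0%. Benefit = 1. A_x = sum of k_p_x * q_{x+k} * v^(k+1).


v = 0.943396
Year 0: k_p_x=1.0, q=0.021, term=0.019811
Year 1: k_p_x=0.979, q=0.029, term=0.025268
Year 2: k_p_x=0.950609, q=0.023, term=0.018357
Year 3: k_p_x=0.928745, q=0.017, term=0.012506
Year 4: k_p_x=0.912956, q=0.016, term=0.010915
A_x = 0.0869


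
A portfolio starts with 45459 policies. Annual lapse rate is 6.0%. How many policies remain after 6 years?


remaining = initial * (1 - lapse)^years
= 45459 * (1 - 0.06)^6
= 45459 * 0.68987
= 31360.7904


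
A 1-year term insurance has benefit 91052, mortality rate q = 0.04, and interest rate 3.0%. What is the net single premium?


NSP = benefit * q * v
v = 1/(1+i) = 0.970874
NSP = 91052 * 0.04 * 0.970874
= 3536.0


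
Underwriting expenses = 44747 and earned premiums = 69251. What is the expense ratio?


Expense ratio = expenses / premiums
= 44747 / 69251
= 0.6462


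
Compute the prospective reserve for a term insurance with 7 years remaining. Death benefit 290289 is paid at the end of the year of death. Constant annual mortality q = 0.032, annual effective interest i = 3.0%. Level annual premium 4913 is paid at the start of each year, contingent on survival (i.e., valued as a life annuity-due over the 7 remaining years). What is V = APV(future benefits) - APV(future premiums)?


v = 1/(1+i) = 0.970874
APV(future benefits) per unit = sum_{k=0}^{6} k_p_x * q * v^(k+1) = 0.181915
APV(future benefits) = 290289 * 0.181915 = 52807.8035
Life annuity-due factor ä_{x:7} = sum_{k=0}^{6} k_p_x * v^k = 5.855376
APV(future premiums) = 4913 * 5.855376 = 28767.4611
V = 52807.8035 - 28767.4611
= 24040.3424


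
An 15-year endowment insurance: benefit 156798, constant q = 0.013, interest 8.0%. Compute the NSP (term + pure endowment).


Term component = 16239.9151
Pure endowment = 15_p_x * v^15 * benefit = 0.821783 * 0.315242 * 156798 = 40620.1457
NSP = 56860.0608


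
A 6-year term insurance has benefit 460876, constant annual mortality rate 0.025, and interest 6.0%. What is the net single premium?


NSP = benefit * sum_{k=0}^{n-1} k_p_x * q * v^(k+1)
With constant q=0.025, v=0.943396
Sum = 0.115997
NSP = 460876 * 0.115997
= 53460.3616


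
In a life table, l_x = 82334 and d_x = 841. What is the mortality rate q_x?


q_x = d_x / l_x
= 841 / 82334
= 0.0102


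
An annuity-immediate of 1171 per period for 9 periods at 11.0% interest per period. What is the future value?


FV = PMT * ((1+i)^n - 1) / i
= 1171 * ((1.11)^9 - 1) / 0.11
= 1171 * (2.558037 - 1) / 0.11
= 16586.0113


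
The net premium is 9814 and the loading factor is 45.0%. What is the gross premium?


Gross = net * (1 + loading)
= 9814 * (1 + 0.45)
= 9814 * 1.45
= 14230.3


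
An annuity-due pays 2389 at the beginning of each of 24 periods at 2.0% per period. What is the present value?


PV_due = PMT * (1-(1+i)^(-n))/i * (1+i)
PV_immediate = 45185.3683
PV_due = 45185.3683 * 1.02
= 46089.0756


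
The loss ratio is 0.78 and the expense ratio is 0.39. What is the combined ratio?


Combined ratio = loss ratio + expense ratio
= 0.78 + 0.39
= 1.17


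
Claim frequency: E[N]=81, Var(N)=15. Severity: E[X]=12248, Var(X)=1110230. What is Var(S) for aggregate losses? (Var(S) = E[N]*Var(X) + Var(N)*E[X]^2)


Var(S) = E[N]*Var(X) + Var(N)*E[X]^2
= 81*1110230 + 15*12248^2
= 89928630 + 2250202560
= 2.3401e+09


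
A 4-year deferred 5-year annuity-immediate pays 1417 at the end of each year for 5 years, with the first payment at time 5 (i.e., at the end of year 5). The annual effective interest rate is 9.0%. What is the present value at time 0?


PV at time 4 of the 5-year annuity-immediate:
a_n = 1417 * (1-(1+0.09)^(-5))/0.09 = 5511.6358
Discount back 4 years to time 0:
PV = 5511.6358 * (1+0.09)^(-4)
= 5511.6358 * 0.708425
= 3904.5818


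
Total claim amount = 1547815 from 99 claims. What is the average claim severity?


severity = total / number
= 1547815 / 99
= 15634.4949


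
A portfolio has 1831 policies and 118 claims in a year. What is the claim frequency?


frequency = claims / policies
= 118 / 1831
= 0.0644


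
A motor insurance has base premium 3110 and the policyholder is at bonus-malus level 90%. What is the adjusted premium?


adjusted = base * BM_level / 100
= 3110 * 90 / 100
= 3110 * 0.9
= 2799.0


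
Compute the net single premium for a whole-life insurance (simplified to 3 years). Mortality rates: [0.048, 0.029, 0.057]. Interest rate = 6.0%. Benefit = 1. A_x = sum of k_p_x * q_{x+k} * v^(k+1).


v = 0.943396
Year 0: k_p_x=1.0, q=0.048, term=0.045283
Year 1: k_p_x=0.952, q=0.029, term=0.024571
Year 2: k_p_x=0.924392, q=0.057, term=0.04424
A_x = 0.1141


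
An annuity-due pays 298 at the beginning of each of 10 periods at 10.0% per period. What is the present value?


PV_due = PMT * (1-(1+i)^(-n))/i * (1+i)
PV_immediate = 1831.081
PV_due = 1831.081 * 1.1
= 2014.1891


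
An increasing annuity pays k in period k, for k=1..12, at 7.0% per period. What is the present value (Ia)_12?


(Ia)_n = sum_{k=1}^{n} k * v^k, v = 1/(1+i)
v = 0.934579
Sum computed term by term:
(Ia)_12 = 45.2933


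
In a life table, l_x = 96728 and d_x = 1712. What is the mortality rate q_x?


q_x = d_x / l_x
= 1712 / 96728
= 0.0177


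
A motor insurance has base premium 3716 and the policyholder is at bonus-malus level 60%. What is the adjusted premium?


adjusted = base * BM_level / 100
= 3716 * 60 / 100
= 3716 * 0.6
= 2229.6


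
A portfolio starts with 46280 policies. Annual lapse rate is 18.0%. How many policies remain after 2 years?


remaining = initial * (1 - lapse)^years
= 46280 * (1 - 0.18)^2
= 46280 * 0.6724
= 31118.672


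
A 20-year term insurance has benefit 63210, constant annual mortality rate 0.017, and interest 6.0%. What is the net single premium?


NSP = benefit * sum_{k=0}^{n-1} k_p_x * q * v^(k+1)
With constant q=0.017, v=0.943396
Sum = 0.171924
NSP = 63210 * 0.171924
= 10867.3141


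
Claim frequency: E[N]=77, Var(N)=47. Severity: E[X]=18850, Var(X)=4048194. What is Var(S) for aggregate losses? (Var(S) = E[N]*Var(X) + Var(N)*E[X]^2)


Var(S) = E[N]*Var(X) + Var(N)*E[X]^2
= 77*4048194 + 47*18850^2
= 311710938 + 16700157500
= 1.7012e+10


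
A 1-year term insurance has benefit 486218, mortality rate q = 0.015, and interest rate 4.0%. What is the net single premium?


NSP = benefit * q * v
v = 1/(1+i) = 0.961538
NSP = 486218 * 0.015 * 0.961538
= 7012.7596


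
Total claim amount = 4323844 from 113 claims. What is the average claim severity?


severity = total / number
= 4323844 / 113
= 38264.1062


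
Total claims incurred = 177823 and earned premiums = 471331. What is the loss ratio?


Loss ratio = claims / premiums
= 177823 / 471331
= 0.3773


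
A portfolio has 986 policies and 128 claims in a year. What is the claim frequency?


frequency = claims / policies
= 128 / 986
= 0.1298


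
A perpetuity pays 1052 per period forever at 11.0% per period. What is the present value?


PV = PMT / i
= 1052 / 0.11
= 9563.6364


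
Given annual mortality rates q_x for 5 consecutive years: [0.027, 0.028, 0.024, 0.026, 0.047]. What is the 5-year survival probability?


p_k = 1 - q_k for each year
Survival = product of (1 - q_k)
= 0.973 * 0.972 * 0.976 * 0.974 * 0.953
= 0.8568


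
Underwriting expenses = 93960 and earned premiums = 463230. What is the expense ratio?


Expense ratio = expenses / premiums
= 93960 / 463230
= 0.2028


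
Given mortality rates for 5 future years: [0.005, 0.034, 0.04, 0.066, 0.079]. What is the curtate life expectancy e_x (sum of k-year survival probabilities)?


e_x = sum_{k=1}^{n} k_p_x
k_p_x values:
  1_p_x = 0.995
  2_p_x = 0.96117
  3_p_x = 0.922723
  4_p_x = 0.861823
  5_p_x = 0.793739
e_x = 4.5345


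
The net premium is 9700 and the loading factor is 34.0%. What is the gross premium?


Gross = net * (1 + loading)
= 9700 * (1 + 0.34)
= 9700 * 1.34
= 12998.0


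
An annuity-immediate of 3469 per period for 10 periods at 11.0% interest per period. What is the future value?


FV = PMT * ((1+i)^n - 1) / i
= 3469 * ((1.11)^10 - 1) / 0.11
= 3469 * (2.839421 - 1) / 0.11
= 58008.6491


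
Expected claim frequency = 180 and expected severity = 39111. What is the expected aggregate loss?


E[S] = E[N] * E[X]
= 180 * 39111
= 7.0400e+06


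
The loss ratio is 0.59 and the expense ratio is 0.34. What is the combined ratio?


Combined ratio = loss ratio + expense ratio
= 0.59 + 0.34
= 0.93


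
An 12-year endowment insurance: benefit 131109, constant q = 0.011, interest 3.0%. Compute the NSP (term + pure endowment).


Term component = 13570.791
Pure endowment = 12_p_x * v^12 * benefit = 0.8757 * 0.70138 * 131109 = 80526.9606
NSP = 94097.7517


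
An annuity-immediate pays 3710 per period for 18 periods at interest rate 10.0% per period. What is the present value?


PV = PMT * (1 - (1+i)^(-n)) / i
= 3710 * (1 - (1+0.1)^(-18)) / 0.1
= 3710 * (1 - 0.179859) / 0.1
= 3710 * 8.201412
= 30427.2389


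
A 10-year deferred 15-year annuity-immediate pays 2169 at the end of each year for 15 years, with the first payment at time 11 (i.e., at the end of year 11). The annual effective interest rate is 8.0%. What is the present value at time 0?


PV at time 10 of the 15-year annuity-immediate:
a_n = 2169 * (1-(1+0.08)^(-15))/0.08 = 18565.5093
Discount back 10 years to time 0:
PV = 18565.5093 * (1+0.08)^(-10)
= 18565.5093 * 0.463193
= 8599.423


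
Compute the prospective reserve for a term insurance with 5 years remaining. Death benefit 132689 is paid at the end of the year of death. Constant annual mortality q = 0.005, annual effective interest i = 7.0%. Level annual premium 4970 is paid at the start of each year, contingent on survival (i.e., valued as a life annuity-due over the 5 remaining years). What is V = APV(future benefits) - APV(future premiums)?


v = 1/(1+i) = 0.934579
APV(future benefits) per unit = sum_{k=0}^{4} k_p_x * q * v^(k+1) = 0.020311
APV(future benefits) = 132689 * 0.020311 = 2695.0119
Life annuity-due factor ä_{x:5} = sum_{k=0}^{4} k_p_x * v^k = 4.346499
APV(future premiums) = 4970 * 4.346499 = 21602.0981
V = 2695.0119 - 21602.0981
= -18907.0862


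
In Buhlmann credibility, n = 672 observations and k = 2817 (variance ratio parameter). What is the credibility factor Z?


Z = n / (n + k)
= 672 / (672 + 2817)
= 672 / 3489
= 0.1926


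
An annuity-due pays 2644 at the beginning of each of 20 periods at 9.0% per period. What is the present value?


PV_due = PMT * (1-(1+i)^(-n))/i * (1+i)
PV_immediate = 24135.8747
PV_due = 24135.8747 * 1.09
= 26308.1035


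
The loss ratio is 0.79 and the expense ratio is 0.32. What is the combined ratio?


Combined ratio = loss ratio + expense ratio
= 0.79 + 0.32
= 1.11


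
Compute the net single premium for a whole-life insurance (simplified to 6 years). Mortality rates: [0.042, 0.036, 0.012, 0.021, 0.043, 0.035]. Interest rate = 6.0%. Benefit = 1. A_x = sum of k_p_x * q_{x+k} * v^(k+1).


v = 0.943396
Year 0: k_p_x=1.0, q=0.042, term=0.039623
Year 1: k_p_x=0.958, q=0.036, term=0.030694
Year 2: k_p_x=0.923512, q=0.012, term=0.009305
Year 3: k_p_x=0.91243, q=0.021, term=0.015177
Year 4: k_p_x=0.893269, q=0.043, term=0.028703
Year 5: k_p_x=0.854858, q=0.035, term=0.021092
A_x = 0.1446


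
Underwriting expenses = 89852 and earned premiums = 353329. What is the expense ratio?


Expense ratio = expenses / premiums
= 89852 / 353329
= 0.2543


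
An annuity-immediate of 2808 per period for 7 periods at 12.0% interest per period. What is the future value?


FV = PMT * ((1+i)^n - 1) / i
= 2808 * ((1.12)^7 - 1) / 0.12
= 2808 * (2.210681 - 1) / 0.12
= 28329.9449


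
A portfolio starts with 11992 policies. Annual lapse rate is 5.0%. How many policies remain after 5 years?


remaining = initial * (1 - lapse)^years
= 11992 * (1 - 0.05)^5
= 11992 * 0.773781
= 9279.181


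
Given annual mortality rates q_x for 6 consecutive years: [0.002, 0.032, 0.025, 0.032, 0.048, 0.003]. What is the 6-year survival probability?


p_k = 1 - q_k for each year
Survival = product of (1 - q_k)
= 0.998 * 0.968 * 0.975 * 0.968 * 0.952 * 0.997
= 0.8654


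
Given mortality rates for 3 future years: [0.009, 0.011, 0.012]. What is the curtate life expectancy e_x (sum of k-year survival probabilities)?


e_x = sum_{k=1}^{n} k_p_x
k_p_x values:
  1_p_x = 0.991
  2_p_x = 0.980099
  3_p_x = 0.968338
e_x = 2.9394


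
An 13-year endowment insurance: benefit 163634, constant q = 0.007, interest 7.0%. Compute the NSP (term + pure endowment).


Term component = 9241.6218
Pure endowment = 13_p_x * v^13 * benefit = 0.912726 * 0.414964 * 163634 = 61976.1604
NSP = 71217.7822


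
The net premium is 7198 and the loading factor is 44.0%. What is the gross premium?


Gross = net * (1 + loading)
= 7198 * (1 + 0.44)
= 7198 * 1.44
= 10365.12


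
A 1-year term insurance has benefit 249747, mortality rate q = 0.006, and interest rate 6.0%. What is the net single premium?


NSP = benefit * q * v
v = 1/(1+i) = 0.943396
NSP = 249747 * 0.006 * 0.943396
= 1413.6623


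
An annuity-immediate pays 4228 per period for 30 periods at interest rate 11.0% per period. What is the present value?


PV = PMT * (1 - (1+i)^(-n)) / i
= 4228 * (1 - (1+0.11)^(-30)) / 0.11
= 4228 * (1 - 0.043683) / 0.11
= 4228 * 8.693793
= 36757.355


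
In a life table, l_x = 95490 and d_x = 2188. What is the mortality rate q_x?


q_x = d_x / l_x
= 2188 / 95490
= 0.0229


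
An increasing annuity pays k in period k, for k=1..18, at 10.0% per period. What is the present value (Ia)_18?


(Ia)_n = sum_{k=1}^{n} k * v^k, v = 1/(1+i)
v = 0.909091
Sum computed term by term:
(Ia)_18 = 57.841


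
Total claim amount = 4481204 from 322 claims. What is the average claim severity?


severity = total / number
= 4481204 / 322
= 13916.7826


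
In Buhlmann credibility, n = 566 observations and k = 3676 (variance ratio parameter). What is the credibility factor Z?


Z = n / (n + k)
= 566 / (566 + 3676)
= 566 / 4242
= 0.1334


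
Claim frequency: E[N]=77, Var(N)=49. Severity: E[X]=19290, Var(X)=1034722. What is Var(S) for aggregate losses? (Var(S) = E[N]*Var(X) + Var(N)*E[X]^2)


Var(S) = E[N]*Var(X) + Var(N)*E[X]^2
= 77*1034722 + 49*19290^2
= 79673594 + 18233100900
= 1.8313e+10


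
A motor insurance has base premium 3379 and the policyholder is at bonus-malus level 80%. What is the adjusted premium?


adjusted = base * BM_level / 100
= 3379 * 80 / 100
= 3379 * 0.8
= 2703.2


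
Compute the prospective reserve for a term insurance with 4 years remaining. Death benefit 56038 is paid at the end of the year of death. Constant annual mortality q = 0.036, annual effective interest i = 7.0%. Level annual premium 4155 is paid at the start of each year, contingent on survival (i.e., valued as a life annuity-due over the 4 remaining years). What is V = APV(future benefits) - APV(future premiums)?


v = 1/(1+i) = 0.934579
APV(future benefits) per unit = sum_{k=0}^{3} k_p_x * q * v^(k+1) = 0.115869
APV(future benefits) = 56038 * 0.115869 = 6493.0801
Life annuity-due factor ä_{x:4} = sum_{k=0}^{3} k_p_x * v^k = 3.443891
APV(future premiums) = 4155 * 3.443891 = 14309.3674
V = 6493.0801 - 14309.3674
= -7816.2874


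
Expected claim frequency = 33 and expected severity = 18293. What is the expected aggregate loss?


E[S] = E[N] * E[X]
= 33 * 18293
= 603669


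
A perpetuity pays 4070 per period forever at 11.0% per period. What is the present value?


PV = PMT / i
= 4070 / 0.11
= 37000.0


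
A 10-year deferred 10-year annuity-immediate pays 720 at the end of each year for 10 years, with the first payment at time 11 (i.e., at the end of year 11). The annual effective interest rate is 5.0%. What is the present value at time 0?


PV at time 10 of the 10-year annuity-immediate:
a_n = 720 * (1-(1+0.05)^(-10))/0.05 = 5559.6491
Discount back 10 years to time 0:
PV = 5559.6491 * (1+0.05)^(-10)
= 5559.6491 * 0.613913
= 3413.1423


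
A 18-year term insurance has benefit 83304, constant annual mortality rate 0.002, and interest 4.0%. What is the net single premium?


NSP = benefit * sum_{k=0}^{n-1} k_p_x * q * v^(k+1)
With constant q=0.002, v=0.961538
Sum = 0.024945
NSP = 83304 * 0.024945
= 2078.0127


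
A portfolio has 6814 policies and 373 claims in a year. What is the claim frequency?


frequency = claims / policies
= 373 / 6814
= 0.0547


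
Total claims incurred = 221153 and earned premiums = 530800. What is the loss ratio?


Loss ratio = claims / premiums
= 221153 / 530800
= 0.4166


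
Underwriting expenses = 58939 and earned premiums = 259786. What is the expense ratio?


Expense ratio = expenses / premiums
= 58939 / 259786
= 0.2269


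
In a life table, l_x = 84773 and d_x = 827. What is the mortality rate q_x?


q_x = d_x / l_x
= 827 / 84773
= 0.0098


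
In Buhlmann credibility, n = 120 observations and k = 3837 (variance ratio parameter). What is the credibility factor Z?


Z = n / (n + k)
= 120 / (120 + 3837)
= 120 / 3957
= 0.0303


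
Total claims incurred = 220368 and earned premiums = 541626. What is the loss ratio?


Loss ratio = claims / premiums
= 220368 / 541626
= 0.4069


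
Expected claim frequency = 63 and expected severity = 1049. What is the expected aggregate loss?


E[S] = E[N] * E[X]
= 63 * 1049
= 66087


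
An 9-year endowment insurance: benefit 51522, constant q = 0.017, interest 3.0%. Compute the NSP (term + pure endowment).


Term component = 6395.3634
Pure endowment = 9_p_x * v^9 * benefit = 0.857002 * 0.766417 * 51522 = 33840.7011
NSP = 40236.0645


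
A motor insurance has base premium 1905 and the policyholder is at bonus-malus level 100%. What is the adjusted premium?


adjusted = base * BM_level / 100
= 1905 * 100 / 100
= 1905 * 1.0
= 1905.0


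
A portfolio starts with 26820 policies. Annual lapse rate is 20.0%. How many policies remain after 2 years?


remaining = initial * (1 - lapse)^years
= 26820 * (1 - 0.2)^2
= 26820 * 0.64
= 17164.8


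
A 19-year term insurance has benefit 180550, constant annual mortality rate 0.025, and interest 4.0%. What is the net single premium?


NSP = benefit * sum_{k=0}^{n-1} k_p_x * q * v^(k+1)
With constant q=0.025, v=0.961538
Sum = 0.271771
NSP = 180550 * 0.271771
= 49068.2094


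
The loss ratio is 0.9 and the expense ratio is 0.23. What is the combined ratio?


Combined ratio = loss ratio + expense ratio
= 0.9 + 0.23
= 1.13


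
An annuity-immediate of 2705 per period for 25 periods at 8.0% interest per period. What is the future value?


FV = PMT * ((1+i)^n - 1) / i
= 2705 * ((1.08)^25 - 1) / 0.08
= 2705 * (6.848475 - 1) / 0.08
= 197751.5676


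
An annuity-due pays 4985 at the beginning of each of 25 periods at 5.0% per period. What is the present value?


PV_due = PMT * (1-(1+i)^(-n))/i * (1+i)
PV_immediate = 70258.3137
PV_due = 70258.3137 * 1.05
= 73771.2293


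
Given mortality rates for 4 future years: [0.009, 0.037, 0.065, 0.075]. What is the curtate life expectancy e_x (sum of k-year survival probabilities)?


e_x = sum_{k=1}^{n} k_p_x
k_p_x values:
  1_p_x = 0.991
  2_p_x = 0.954333
  3_p_x = 0.892301
  4_p_x = 0.825379
e_x = 3.663


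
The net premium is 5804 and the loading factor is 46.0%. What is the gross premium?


Gross = net * (1 + loading)
= 5804 * (1 + 0.46)
= 5804 * 1.46
= 8473.84


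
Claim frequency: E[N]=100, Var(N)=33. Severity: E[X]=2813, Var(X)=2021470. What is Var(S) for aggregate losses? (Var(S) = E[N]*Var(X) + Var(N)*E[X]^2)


Var(S) = E[N]*Var(X) + Var(N)*E[X]^2
= 100*2021470 + 33*2813^2
= 202147000 + 261127977
= 4.6327e+08


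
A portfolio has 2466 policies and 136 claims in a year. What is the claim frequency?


frequency = claims / policies
= 136 / 2466
= 0.0552


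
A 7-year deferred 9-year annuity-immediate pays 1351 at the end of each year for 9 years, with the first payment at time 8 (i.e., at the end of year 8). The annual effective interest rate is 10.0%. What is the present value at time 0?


PV at time 7 of the 9-year annuity-immediate:
a_n = 1351 * (1-(1+0.1)^(-9))/0.1 = 7780.4412
Discount back 7 years to time 0:
PV = 7780.4412 * (1+0.1)^(-7)
= 7780.4412 * 0.513158
= 3992.5966


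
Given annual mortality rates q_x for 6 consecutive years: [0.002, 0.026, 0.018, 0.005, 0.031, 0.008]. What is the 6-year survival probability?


p_k = 1 - q_k for each year
Survival = product of (1 - q_k)
= 0.998 * 0.974 * 0.982 * 0.995 * 0.969 * 0.992
= 0.913


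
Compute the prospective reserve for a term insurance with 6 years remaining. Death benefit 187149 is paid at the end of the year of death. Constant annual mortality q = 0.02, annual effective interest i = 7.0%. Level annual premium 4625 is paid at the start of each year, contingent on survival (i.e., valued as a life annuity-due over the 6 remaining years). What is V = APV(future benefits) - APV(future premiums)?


v = 1/(1+i) = 0.934579
APV(future benefits) per unit = sum_{k=0}^{5} k_p_x * q * v^(k+1) = 0.09105
APV(future benefits) = 187149 * 0.09105 = 17039.9505
Life annuity-due factor ä_{x:6} = sum_{k=0}^{5} k_p_x * v^k = 4.871185
APV(future premiums) = 4625 * 4.871185 = 22529.2294
V = 17039.9505 - 22529.2294
= -5489.2789


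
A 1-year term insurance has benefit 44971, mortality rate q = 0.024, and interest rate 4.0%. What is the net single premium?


NSP = benefit * q * v
v = 1/(1+i) = 0.961538
NSP = 44971 * 0.024 * 0.961538
= 1037.7923


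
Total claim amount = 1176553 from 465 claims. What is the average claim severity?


severity = total / number
= 1176553 / 465
= 2530.2215


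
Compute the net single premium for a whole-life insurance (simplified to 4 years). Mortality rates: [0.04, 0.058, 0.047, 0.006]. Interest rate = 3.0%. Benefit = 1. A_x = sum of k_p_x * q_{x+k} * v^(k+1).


v = 0.970874
Year 0: k_p_x=1.0, q=0.04, term=0.038835
Year 1: k_p_x=0.96, q=0.058, term=0.052484
Year 2: k_p_x=0.90432, q=0.047, term=0.038896
Year 3: k_p_x=0.861817, q=0.006, term=0.004594
A_x = 0.1348


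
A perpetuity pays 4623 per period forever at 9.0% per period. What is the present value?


PV = PMT / i
= 4623 / 0.09
= 51366.6667


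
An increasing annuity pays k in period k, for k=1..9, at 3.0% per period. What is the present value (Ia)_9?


(Ia)_n = sum_{k=1}^{n} k * v^k, v = 1/(1+i)
v = 0.970874
Sum computed term by term:
(Ia)_9 = 37.3981


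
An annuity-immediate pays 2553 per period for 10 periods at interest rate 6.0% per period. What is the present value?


PV = PMT * (1 - (1+i)^(-n)) / i
= 2553 * (1 - (1+0.06)^(-10)) / 0.06
= 2553 * (1 - 0.558395) / 0.06
= 2553 * 7.360087
= 18790.3022
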